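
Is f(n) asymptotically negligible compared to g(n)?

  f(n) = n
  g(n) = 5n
False

f(n) = n is O(n), and g(n) = 5n is O(n).
Since they have the same growth rate, f(n) = o(g(n)) is false.
(f = o(g) requires f to grow strictly slower, not equal.)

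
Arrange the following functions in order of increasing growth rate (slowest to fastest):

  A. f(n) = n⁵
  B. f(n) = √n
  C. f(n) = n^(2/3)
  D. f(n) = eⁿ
B < C < A < D

Comparing growth rates:
B = √n is O(√n)
C = n^(2/3) is O(n^(2/3))
A = n⁵ is O(n⁵)
D = eⁿ is O(eⁿ)

Therefore, the order from slowest to fastest is: B < C < A < D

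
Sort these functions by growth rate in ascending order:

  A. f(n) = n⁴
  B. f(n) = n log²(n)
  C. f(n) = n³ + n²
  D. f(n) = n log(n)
D < B < C < A

Comparing growth rates:
D = n log(n) is O(n log n)
B = n log²(n) is O(n log² n)
C = n³ + n² is O(n³)
A = n⁴ is O(n⁴)

Therefore, the order from slowest to fastest is: D < B < C < A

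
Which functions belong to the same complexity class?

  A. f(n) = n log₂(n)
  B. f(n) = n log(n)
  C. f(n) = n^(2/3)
A and B

Examining each function:
  A. n log₂(n) is O(n log n)
  B. n log(n) is O(n log n)
  C. n^(2/3) is O(n^(2/3))

Functions A and B both have the same complexity class.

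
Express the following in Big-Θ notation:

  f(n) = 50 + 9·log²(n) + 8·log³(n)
Θ(log³ n)

Order the terms by growth rate: 50 ≺ 9·log²(n) ≺ 8·log³(n).
The fastest-growing term 8·log³(n) dominates as n → ∞; dropping its constant factor gives Θ(log³ n).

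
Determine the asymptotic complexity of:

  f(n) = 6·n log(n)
O(n log n)

The dominant term in 6·n log(n) is 6·n log(n), which is Θ(n log n).
Constants are absorbed, so the tightest bound is O(n log n).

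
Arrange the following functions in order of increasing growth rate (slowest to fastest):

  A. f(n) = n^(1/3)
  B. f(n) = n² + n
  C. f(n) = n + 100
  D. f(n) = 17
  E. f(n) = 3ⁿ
D < A < C < B < E

Comparing growth rates:
D = 17 is O(1)
A = n^(1/3) is O(n^(1/3))
C = n + 100 is O(n)
B = n² + n is O(n²)
E = 3ⁿ is O(3ⁿ)

Therefore, the order from slowest to fastest is: D < A < C < B < E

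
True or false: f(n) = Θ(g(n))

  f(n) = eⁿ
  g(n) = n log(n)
False

f(n) = eⁿ is O(eⁿ), and g(n) = n log(n) is O(n log n).
Since they have different growth rates, f(n) = Θ(g(n)) is false.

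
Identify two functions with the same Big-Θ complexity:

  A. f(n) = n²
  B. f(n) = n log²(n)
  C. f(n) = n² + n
A and C

Examining each function:
  A. n² is O(n²)
  B. n log²(n) is O(n log² n)
  C. n² + n is O(n²)

Functions A and C both have the same complexity class.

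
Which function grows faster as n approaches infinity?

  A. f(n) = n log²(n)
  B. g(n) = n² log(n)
B

f(n) = n log²(n) is O(n log² n), while g(n) = n² log(n) is O(n² log n).
Since O(n² log n) grows faster than O(n log² n), g(n) dominates.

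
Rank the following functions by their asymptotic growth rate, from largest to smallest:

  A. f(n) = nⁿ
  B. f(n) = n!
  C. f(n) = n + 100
A > B > C

Comparing growth rates:
A = nⁿ is O(nⁿ)
B = n! is O(n!)
C = n + 100 is O(n)

Therefore, the order from fastest to slowest is: A > B > C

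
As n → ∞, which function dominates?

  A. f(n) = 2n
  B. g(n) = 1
A

f(n) = 2n is O(n), while g(n) = 1 is O(1).
Since O(n) grows faster than O(1), f(n) dominates.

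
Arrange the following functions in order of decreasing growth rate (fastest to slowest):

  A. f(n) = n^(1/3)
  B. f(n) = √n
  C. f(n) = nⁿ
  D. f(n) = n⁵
C > D > B > A

Comparing growth rates:
C = nⁿ is O(nⁿ)
D = n⁵ is O(n⁵)
B = √n is O(√n)
A = n^(1/3) is O(n^(1/3))

Therefore, the order from fastest to slowest is: C > D > B > A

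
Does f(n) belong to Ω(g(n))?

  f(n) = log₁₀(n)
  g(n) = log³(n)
False

f(n) = log₁₀(n) is O(log n), and g(n) = log³(n) is O(log³ n).
Since O(log n) grows slower than O(log³ n), f(n) = Ω(g(n)) is false.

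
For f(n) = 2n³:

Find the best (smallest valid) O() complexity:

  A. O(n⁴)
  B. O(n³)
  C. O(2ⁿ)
B

f(n) = 2n³ is O(n³).
All listed options are valid Big-O bounds (upper bounds),
but O(n³) is the tightest (smallest valid bound).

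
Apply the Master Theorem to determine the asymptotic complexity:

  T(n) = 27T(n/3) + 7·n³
Θ(n³ log n)

Master Theorem: a = 27, b = 3, f(n) = 7·n³.
Compute the critical exponent d = log₃(27) = 3.
Compare f(n) = Θ(n³) against n^d:
  k = 3 = d, so f(n) = Θ(n^d) — Case 2.
  Work is balanced across levels: T(n) = Θ(n^d log n) = Θ(n³ log n).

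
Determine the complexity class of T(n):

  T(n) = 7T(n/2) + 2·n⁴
Θ(n⁴)

Master Theorem: a = 7, b = 2, f(n) = 2·n⁴.
Compute the critical exponent d = log₂(7) = 2.807.
Compare f(n) = Θ(n⁴) against n^d:
  k = 4 > d = 2.807, so f(n) = Ω(n^(d+ε)) — Case 3.
  Regularity: a·(n/b)^4/n^4 = a/b^4 = 7/16 < 1 ✓.
  The top-level work dominates: T(n) = Θ(f(n)) = Θ(n⁴).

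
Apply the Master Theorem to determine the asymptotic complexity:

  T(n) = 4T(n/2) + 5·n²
Θ(n² log n)

Master Theorem: a = 4, b = 2, f(n) = 5·n².
Compute the critical exponent d = log₂(4) = 2.
Compare f(n) = Θ(n²) against n^d:
  k = 2 = d, so f(n) = Θ(n^d) — Case 2.
  Work is balanced across levels: T(n) = Θ(n^d log n) = Θ(n² log n).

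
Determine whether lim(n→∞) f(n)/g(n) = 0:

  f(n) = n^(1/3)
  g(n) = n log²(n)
True

f(n) = n^(1/3) is O(n^(1/3)), and g(n) = n log²(n) is O(n log² n).
Since O(n^(1/3)) grows strictly slower than O(n log² n), f(n) = o(g(n)) is true.
This means lim(n→∞) f(n)/g(n) = 0.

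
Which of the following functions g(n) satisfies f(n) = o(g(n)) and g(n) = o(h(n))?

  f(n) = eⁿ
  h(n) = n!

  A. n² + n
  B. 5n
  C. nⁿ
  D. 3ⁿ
D

We need g(n) with eⁿ = o(g(n)) and g(n) = o(n!), i.e. O(eⁿ) ≺ g ≺ O(n!).
Check each option:
  A. n² + n — O(n²) does not grow strictly faster than f(n)
  B. 5n — O(n) does not grow strictly faster than f(n)
  C. nⁿ — O(nⁿ) does not grow strictly slower than h(n)
  D. 3ⁿ — O(3ⁿ) is strictly between O(eⁿ) and O(n!) ✓

Only option D (3ⁿ) lies strictly between.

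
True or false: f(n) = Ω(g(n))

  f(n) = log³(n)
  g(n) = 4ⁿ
False

f(n) = log³(n) is O(log³ n), and g(n) = 4ⁿ is O(4ⁿ).
Since O(log³ n) grows slower than O(4ⁿ), f(n) = Ω(g(n)) is false.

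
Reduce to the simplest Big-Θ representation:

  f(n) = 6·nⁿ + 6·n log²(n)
Θ(nⁿ)

Order the terms by growth rate: 6·n log²(n) ≺ 6·nⁿ.
The fastest-growing term 6·nⁿ dominates as n → ∞; dropping its constant factor gives Θ(nⁿ).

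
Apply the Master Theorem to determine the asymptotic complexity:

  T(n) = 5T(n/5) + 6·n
Θ(n log n)

Master Theorem: a = 5, b = 5, f(n) = 6·n.
Compute the critical exponent d = log₅(5) = 1.
Compare f(n) = Θ(n) against n^d:
  k = 1 = d, so f(n) = Θ(n^d) — Case 2.
  Work is balanced across levels: T(n) = Θ(n^d log n) = Θ(n log n).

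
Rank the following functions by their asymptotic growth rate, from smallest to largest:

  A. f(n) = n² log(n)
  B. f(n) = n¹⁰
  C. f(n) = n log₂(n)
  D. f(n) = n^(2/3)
D < C < A < B

Comparing growth rates:
D = n^(2/3) is O(n^(2/3))
C = n log₂(n) is O(n log n)
A = n² log(n) is O(n² log n)
B = n¹⁰ is O(n¹⁰)

Therefore, the order from slowest to fastest is: D < C < A < B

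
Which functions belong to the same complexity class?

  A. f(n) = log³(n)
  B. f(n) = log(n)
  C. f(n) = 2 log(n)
B and C

Examining each function:
  A. log³(n) is O(log³ n)
  B. log(n) is O(log n)
  C. 2 log(n) is O(log n)

Functions B and C both have the same complexity class.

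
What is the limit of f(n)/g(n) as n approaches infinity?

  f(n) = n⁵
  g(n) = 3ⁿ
0

Since n⁵ (O(n⁵)) grows slower than 3ⁿ (O(3ⁿ)),
the ratio f(n)/g(n) → 0 as n → ∞.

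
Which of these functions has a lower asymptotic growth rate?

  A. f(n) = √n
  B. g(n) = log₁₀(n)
B

f(n) = √n is O(√n), while g(n) = log₁₀(n) is O(log n).
Since O(log n) grows slower than O(√n), g(n) is dominated.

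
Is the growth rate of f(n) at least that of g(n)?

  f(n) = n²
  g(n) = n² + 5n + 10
True

f(n) = n² and g(n) = n² + 5n + 10 are both O(n²).
Big-Ω permits equal growth rates (f ≥ c·g for some c > 0), so f(n) = Ω(g(n)) is true.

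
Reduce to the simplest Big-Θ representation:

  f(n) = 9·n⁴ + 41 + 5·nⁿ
Θ(nⁿ)

Order the terms by growth rate: 41 ≺ 9·n⁴ ≺ 5·nⁿ.
The fastest-growing term 5·nⁿ dominates as n → ∞; dropping its constant factor gives Θ(nⁿ).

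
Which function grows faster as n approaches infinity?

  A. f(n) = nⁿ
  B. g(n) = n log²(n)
A

f(n) = nⁿ is O(nⁿ), while g(n) = n log²(n) is O(n log² n).
Since O(nⁿ) grows faster than O(n log² n), f(n) dominates.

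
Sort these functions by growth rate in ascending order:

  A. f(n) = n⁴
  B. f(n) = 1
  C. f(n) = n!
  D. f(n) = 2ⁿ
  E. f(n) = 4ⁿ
B < A < D < E < C

Comparing growth rates:
B = 1 is O(1)
A = n⁴ is O(n⁴)
D = 2ⁿ is O(2ⁿ)
E = 4ⁿ is O(4ⁿ)
C = n! is O(n!)

Therefore, the order from slowest to fastest is: B < A < D < E < C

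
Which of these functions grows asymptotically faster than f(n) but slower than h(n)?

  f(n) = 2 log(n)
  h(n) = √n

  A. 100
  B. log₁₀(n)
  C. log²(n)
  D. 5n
C

We need g(n) with 2 log(n) = o(g(n)) and g(n) = o(√n), i.e. O(log n) ≺ g ≺ O(√n).
Check each option:
  A. 100 — O(1) does not grow strictly faster than f(n)
  B. log₁₀(n) — O(log n) does not grow strictly faster than f(n)
  C. log²(n) — O(log² n) is strictly between O(log n) and O(√n) ✓
  D. 5n — O(n) does not grow strictly slower than h(n)

Only option C (log²(n)) lies strictly between.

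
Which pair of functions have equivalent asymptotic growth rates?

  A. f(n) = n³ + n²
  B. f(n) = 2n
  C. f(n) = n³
A and C

Examining each function:
  A. n³ + n² is O(n³)
  B. 2n is O(n)
  C. n³ is O(n³)

Functions A and C both have the same complexity class.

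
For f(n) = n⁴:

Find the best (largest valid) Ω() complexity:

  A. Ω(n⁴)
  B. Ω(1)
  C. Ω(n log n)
A

f(n) = n⁴ is Ω(n⁴).
All listed options are valid Big-Ω bounds (lower bounds),
but Ω(n⁴) is the tightest (largest valid bound).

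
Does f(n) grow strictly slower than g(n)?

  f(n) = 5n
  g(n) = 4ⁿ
True

f(n) = 5n is O(n), and g(n) = 4ⁿ is O(4ⁿ).
Since O(n) grows strictly slower than O(4ⁿ), f(n) = o(g(n)) is true.
This means lim(n→∞) f(n)/g(n) = 0.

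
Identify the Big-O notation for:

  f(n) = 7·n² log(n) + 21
O(n² log n)

The dominant term in 7·n² log(n) + 21 is 7·n² log(n), which is Θ(n² log n).
Lower-order terms (21) are asymptotically negligible.
Constants are absorbed, so the tightest bound is O(n² log n).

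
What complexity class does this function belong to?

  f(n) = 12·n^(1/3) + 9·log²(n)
O(n^(1/3))

The dominant term in 12·n^(1/3) + 9·log²(n) is 12·n^(1/3), which is Θ(n^(1/3)).
Lower-order terms (9·log²(n)) are asymptotically negligible.
Constants are absorbed, so the tightest bound is O(n^(1/3)).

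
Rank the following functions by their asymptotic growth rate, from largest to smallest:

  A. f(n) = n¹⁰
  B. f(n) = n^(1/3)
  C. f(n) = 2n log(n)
A > C > B

Comparing growth rates:
A = n¹⁰ is O(n¹⁰)
C = 2n log(n) is O(n log n)
B = n^(1/3) is O(n^(1/3))

Therefore, the order from fastest to slowest is: A > C > B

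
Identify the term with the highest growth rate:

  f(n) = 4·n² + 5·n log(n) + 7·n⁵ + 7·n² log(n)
7·n⁵

Looking at each term:
  - 4·n² is O(n²)
  - 5·n log(n) is O(n log n)
  - 7·n⁵ is O(n⁵)
  - 7·n² log(n) is O(n² log n)

The term 7·n⁵ (O(n⁵)) grows fastest and dominates all others.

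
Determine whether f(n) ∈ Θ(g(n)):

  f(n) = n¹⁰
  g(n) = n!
False

f(n) = n¹⁰ is O(n¹⁰), and g(n) = n! is O(n!).
Since they have different growth rates, f(n) = Θ(g(n)) is false.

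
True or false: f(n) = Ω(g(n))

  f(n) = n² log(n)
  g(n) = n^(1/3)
True

f(n) = n² log(n) is O(n² log n), and g(n) = n^(1/3) is O(n^(1/3)).
Since O(n² log n) grows at least as fast as O(n^(1/3)), f(n) = Ω(g(n)) is true.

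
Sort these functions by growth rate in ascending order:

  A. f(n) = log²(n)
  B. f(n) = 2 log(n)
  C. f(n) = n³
B < A < C

Comparing growth rates:
B = 2 log(n) is O(log n)
A = log²(n) is O(log² n)
C = n³ is O(n³)

Therefore, the order from slowest to fastest is: B < A < C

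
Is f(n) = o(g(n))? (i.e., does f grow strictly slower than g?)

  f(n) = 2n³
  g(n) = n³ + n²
False

f(n) = 2n³ is O(n³), and g(n) = n³ + n² is O(n³).
Since they have the same growth rate, f(n) = o(g(n)) is false.
(f = o(g) requires f to grow strictly slower, not equal.)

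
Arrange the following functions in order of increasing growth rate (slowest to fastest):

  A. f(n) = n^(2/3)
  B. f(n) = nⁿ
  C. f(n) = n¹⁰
A < C < B

Comparing growth rates:
A = n^(2/3) is O(n^(2/3))
C = n¹⁰ is O(n¹⁰)
B = nⁿ is O(nⁿ)

Therefore, the order from slowest to fastest is: A < C < B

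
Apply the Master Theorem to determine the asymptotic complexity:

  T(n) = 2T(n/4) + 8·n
Θ(n)

Master Theorem: a = 2, b = 4, f(n) = 8·n.
Compute the critical exponent d = log₄(2) = 0.500.
Compare f(n) = Θ(n) against n^d:
  k = 1 > d = 0.500, so f(n) = Ω(n^(d+ε)) — Case 3.
  Regularity: a·(n/b)^1/n^1 = a/b^1 = 2/4 < 1 ✓.
  The top-level work dominates: T(n) = Θ(f(n)) = Θ(n).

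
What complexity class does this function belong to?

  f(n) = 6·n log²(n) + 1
O(n log² n)

The dominant term in 6·n log²(n) + 1 is 6·n log²(n), which is Θ(n log² n).
Lower-order terms (1) are asymptotically negligible.
Constants are absorbed, so the tightest bound is O(n log² n).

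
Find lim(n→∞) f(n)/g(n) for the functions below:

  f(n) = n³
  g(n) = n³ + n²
1

Since n³ and n³ + n² have the same growth rate (O(n³)),
the ratio converges to a constant: 1.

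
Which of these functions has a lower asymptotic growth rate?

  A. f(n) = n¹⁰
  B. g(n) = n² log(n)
B

f(n) = n¹⁰ is O(n¹⁰), while g(n) = n² log(n) is O(n² log n).
Since O(n² log n) grows slower than O(n¹⁰), g(n) is dominated.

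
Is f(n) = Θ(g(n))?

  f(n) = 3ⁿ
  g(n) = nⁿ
False

f(n) = 3ⁿ is O(3ⁿ), and g(n) = nⁿ is O(nⁿ).
Since they have different growth rates, f(n) = Θ(g(n)) is false.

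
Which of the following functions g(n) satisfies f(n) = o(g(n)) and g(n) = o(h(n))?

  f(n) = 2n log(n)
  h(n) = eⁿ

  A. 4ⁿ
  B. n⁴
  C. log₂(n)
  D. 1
B

We need g(n) with 2n log(n) = o(g(n)) and g(n) = o(eⁿ), i.e. O(n log n) ≺ g ≺ O(eⁿ).
Check each option:
  A. 4ⁿ — O(4ⁿ) does not grow strictly slower than h(n)
  B. n⁴ — O(n⁴) is strictly between O(n log n) and O(eⁿ) ✓
  C. log₂(n) — O(log n) does not grow strictly faster than f(n)
  D. 1 — O(1) does not grow strictly faster than f(n)

Only option B (n⁴) lies strictly between.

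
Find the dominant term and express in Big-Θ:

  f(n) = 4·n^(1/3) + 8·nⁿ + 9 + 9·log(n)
Θ(nⁿ)

Order the terms by growth rate: 9 ≺ 9·log(n) ≺ 4·n^(1/3) ≺ 8·nⁿ.
The fastest-growing term 8·nⁿ dominates as n → ∞; dropping its constant factor gives Θ(nⁿ).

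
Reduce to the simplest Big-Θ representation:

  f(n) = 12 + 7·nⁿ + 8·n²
Θ(nⁿ)

Order the terms by growth rate: 12 ≺ 8·n² ≺ 7·nⁿ.
The fastest-growing term 7·nⁿ dominates as n → ∞; dropping its constant factor gives Θ(nⁿ).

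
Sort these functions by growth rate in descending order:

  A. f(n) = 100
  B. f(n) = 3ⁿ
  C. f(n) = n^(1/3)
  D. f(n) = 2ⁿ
B > D > C > A

Comparing growth rates:
B = 3ⁿ is O(3ⁿ)
D = 2ⁿ is O(2ⁿ)
C = n^(1/3) is O(n^(1/3))
A = 100 is O(1)

Therefore, the order from fastest to slowest is: B > D > C > A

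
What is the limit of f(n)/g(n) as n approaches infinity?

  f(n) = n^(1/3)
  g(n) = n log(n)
0

Since n^(1/3) (O(n^(1/3))) grows slower than n log(n) (O(n log n)),
the ratio f(n)/g(n) → 0 as n → ∞.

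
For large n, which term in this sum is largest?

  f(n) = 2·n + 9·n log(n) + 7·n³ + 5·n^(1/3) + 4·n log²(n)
7·n³

Looking at each term:
  - 2·n is O(n)
  - 9·n log(n) is O(n log n)
  - 7·n³ is O(n³)
  - 5·n^(1/3) is O(n^(1/3))
  - 4·n log²(n) is O(n log² n)

The term 7·n³ (O(n³)) grows fastest and dominates all others.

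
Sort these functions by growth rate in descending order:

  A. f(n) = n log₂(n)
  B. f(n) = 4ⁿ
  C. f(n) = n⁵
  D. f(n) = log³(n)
B > C > A > D

Comparing growth rates:
B = 4ⁿ is O(4ⁿ)
C = n⁵ is O(n⁵)
A = n log₂(n) is O(n log n)
D = log³(n) is O(log³ n)

Therefore, the order from fastest to slowest is: B > C > A > D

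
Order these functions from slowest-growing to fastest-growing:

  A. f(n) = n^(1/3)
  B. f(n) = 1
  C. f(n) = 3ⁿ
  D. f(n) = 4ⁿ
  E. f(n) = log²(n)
B < E < A < C < D

Comparing growth rates:
B = 1 is O(1)
E = log²(n) is O(log² n)
A = n^(1/3) is O(n^(1/3))
C = 3ⁿ is O(3ⁿ)
D = 4ⁿ is O(4ⁿ)

Therefore, the order from slowest to fastest is: B < E < A < C < D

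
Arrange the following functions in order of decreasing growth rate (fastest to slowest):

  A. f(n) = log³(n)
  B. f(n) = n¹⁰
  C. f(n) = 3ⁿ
C > B > A

Comparing growth rates:
C = 3ⁿ is O(3ⁿ)
B = n¹⁰ is O(n¹⁰)
A = log³(n) is O(log³ n)

Therefore, the order from fastest to slowest is: C > B > A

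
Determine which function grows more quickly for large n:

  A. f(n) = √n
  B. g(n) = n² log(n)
B

f(n) = √n is O(√n), while g(n) = n² log(n) is O(n² log n).
Since O(n² log n) grows faster than O(√n), g(n) dominates.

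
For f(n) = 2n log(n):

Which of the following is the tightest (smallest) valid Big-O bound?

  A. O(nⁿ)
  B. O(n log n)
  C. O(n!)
B

f(n) = 2n log(n) is O(n log n).
All listed options are valid Big-O bounds (upper bounds),
but O(n log n) is the tightest (smallest valid bound).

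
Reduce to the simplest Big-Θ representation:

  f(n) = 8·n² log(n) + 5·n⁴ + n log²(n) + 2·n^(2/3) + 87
Θ(n⁴)

Order the terms by growth rate: 87 ≺ 2·n^(2/3) ≺ n log²(n) ≺ 8·n² log(n) ≺ 5·n⁴.
The fastest-growing term 5·n⁴ dominates as n → ∞; dropping its constant factor gives Θ(n⁴).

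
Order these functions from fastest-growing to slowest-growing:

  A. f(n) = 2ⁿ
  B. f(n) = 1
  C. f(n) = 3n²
A > C > B

Comparing growth rates:
A = 2ⁿ is O(2ⁿ)
C = 3n² is O(n²)
B = 1 is O(1)

Therefore, the order from fastest to slowest is: A > C > B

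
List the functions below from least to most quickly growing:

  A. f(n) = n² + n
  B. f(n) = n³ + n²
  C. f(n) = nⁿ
A < B < C

Comparing growth rates:
A = n² + n is O(n²)
B = n³ + n² is O(n³)
C = nⁿ is O(nⁿ)

Therefore, the order from slowest to fastest is: A < B < C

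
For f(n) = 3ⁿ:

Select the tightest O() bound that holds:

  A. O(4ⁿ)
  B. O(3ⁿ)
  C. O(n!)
B

f(n) = 3ⁿ is O(3ⁿ).
All listed options are valid Big-O bounds (upper bounds),
but O(3ⁿ) is the tightest (smallest valid bound).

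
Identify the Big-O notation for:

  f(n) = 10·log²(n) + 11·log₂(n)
O(log² n)

The dominant term in 10·log²(n) + 11·log₂(n) is 10·log²(n), which is Θ(log² n).
Lower-order terms (11·log₂(n)) are asymptotically negligible.
Constants are absorbed, so the tightest bound is O(log² n).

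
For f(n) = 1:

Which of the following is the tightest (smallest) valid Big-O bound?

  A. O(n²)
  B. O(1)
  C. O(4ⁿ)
B

f(n) = 1 is O(1).
All listed options are valid Big-O bounds (upper bounds),
but O(1) is the tightest (smallest valid bound).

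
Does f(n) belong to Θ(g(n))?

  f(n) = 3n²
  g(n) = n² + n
True

f(n) = 3n² and g(n) = n² + n are both O(n²).
Since they have the same asymptotic growth rate, f(n) = Θ(g(n)) is true.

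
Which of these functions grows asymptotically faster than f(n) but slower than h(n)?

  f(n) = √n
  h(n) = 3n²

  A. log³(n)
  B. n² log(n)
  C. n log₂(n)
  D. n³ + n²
C

We need g(n) with √n = o(g(n)) and g(n) = o(3n²), i.e. O(√n) ≺ g ≺ O(n²).
Check each option:
  A. log³(n) — O(log³ n) does not grow strictly faster than f(n)
  B. n² log(n) — O(n² log n) does not grow strictly slower than h(n)
  C. n log₂(n) — O(n log n) is strictly between O(√n) and O(n²) ✓
  D. n³ + n² — O(n³) does not grow strictly slower than h(n)

Only option C (n log₂(n)) lies strictly between.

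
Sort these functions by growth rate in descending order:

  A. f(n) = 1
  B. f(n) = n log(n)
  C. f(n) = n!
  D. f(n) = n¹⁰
C > D > B > A

Comparing growth rates:
C = n! is O(n!)
D = n¹⁰ is O(n¹⁰)
B = n log(n) is O(n log n)
A = 1 is O(1)

Therefore, the order from fastest to slowest is: C > D > B > A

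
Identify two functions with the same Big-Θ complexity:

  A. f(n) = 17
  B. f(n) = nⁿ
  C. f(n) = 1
A and C

Examining each function:
  A. 17 is O(1)
  B. nⁿ is O(nⁿ)
  C. 1 is O(1)

Functions A and C both have the same complexity class.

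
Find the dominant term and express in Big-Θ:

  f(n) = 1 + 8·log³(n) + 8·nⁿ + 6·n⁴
Θ(nⁿ)

Order the terms by growth rate: 1 ≺ 8·log³(n) ≺ 6·n⁴ ≺ 8·nⁿ.
The fastest-growing term 8·nⁿ dominates as n → ∞; dropping its constant factor gives Θ(nⁿ).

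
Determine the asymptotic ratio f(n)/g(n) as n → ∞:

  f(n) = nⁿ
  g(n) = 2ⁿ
∞

Since nⁿ (O(nⁿ)) grows faster than 2ⁿ (O(2ⁿ)),
the ratio f(n)/g(n) → ∞ as n → ∞.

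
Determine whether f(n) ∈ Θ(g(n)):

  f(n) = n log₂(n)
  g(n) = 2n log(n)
True

f(n) = n log₂(n) and g(n) = 2n log(n) are both O(n log n).
Since they have the same asymptotic growth rate, f(n) = Θ(g(n)) is true.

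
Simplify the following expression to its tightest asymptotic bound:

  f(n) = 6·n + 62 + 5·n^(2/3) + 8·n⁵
Θ(n⁵)

Order the terms by growth rate: 62 ≺ 5·n^(2/3) ≺ 6·n ≺ 8·n⁵.
The fastest-growing term 8·n⁵ dominates as n → ∞; dropping its constant factor gives Θ(n⁵).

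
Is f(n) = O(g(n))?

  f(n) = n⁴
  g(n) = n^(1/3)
False

f(n) = n⁴ is O(n⁴), and g(n) = n^(1/3) is O(n^(1/3)).
Since O(n⁴) grows faster than O(n^(1/3)), f(n) = O(g(n)) is false.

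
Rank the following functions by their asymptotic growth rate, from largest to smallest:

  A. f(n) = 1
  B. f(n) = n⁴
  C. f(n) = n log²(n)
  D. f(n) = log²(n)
B > C > D > A

Comparing growth rates:
B = n⁴ is O(n⁴)
C = n log²(n) is O(n log² n)
D = log²(n) is O(log² n)
A = 1 is O(1)

Therefore, the order from fastest to slowest is: B > C > D > A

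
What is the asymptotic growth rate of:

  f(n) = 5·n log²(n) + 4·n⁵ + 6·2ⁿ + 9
Θ(2ⁿ)

Order the terms by growth rate: 9 ≺ 5·n log²(n) ≺ 4·n⁵ ≺ 6·2ⁿ.
The fastest-growing term 6·2ⁿ dominates as n → ∞; dropping its constant factor gives Θ(2ⁿ).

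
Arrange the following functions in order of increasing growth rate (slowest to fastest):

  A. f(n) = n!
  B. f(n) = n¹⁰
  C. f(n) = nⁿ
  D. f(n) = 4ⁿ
B < D < A < C

Comparing growth rates:
B = n¹⁰ is O(n¹⁰)
D = 4ⁿ is O(4ⁿ)
A = n! is O(n!)
C = nⁿ is O(nⁿ)

Therefore, the order from slowest to fastest is: B < D < A < C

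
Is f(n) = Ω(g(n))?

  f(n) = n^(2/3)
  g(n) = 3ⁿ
False

f(n) = n^(2/3) is O(n^(2/3)), and g(n) = 3ⁿ is O(3ⁿ).
Since O(n^(2/3)) grows slower than O(3ⁿ), f(n) = Ω(g(n)) is false.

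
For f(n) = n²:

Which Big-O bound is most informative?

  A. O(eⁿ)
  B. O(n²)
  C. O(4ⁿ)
B

f(n) = n² is O(n²).
All listed options are valid Big-O bounds (upper bounds),
but O(n²) is the tightest (smallest valid bound).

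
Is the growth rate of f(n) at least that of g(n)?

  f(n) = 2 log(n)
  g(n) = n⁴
False

f(n) = 2 log(n) is O(log n), and g(n) = n⁴ is O(n⁴).
Since O(log n) grows slower than O(n⁴), f(n) = Ω(g(n)) is false.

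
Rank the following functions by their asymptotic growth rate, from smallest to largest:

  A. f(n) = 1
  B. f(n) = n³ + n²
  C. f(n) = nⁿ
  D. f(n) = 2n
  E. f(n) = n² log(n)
A < D < E < B < C

Comparing growth rates:
A = 1 is O(1)
D = 2n is O(n)
E = n² log(n) is O(n² log n)
B = n³ + n² is O(n³)
C = nⁿ is O(nⁿ)

Therefore, the order from slowest to fastest is: A < D < E < B < C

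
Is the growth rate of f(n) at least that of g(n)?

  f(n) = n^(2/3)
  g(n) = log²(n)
True

f(n) = n^(2/3) is O(n^(2/3)), and g(n) = log²(n) is O(log² n).
Since O(n^(2/3)) grows at least as fast as O(log² n), f(n) = Ω(g(n)) is true.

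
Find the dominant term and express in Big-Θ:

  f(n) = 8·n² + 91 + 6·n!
Θ(n!)

Order the terms by growth rate: 91 ≺ 8·n² ≺ 6·n!.
The fastest-growing term 6·n! dominates as n → ∞; dropping its constant factor gives Θ(n!).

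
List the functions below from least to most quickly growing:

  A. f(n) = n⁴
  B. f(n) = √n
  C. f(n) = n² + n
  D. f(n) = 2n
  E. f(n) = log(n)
E < B < D < C < A

Comparing growth rates:
E = log(n) is O(log n)
B = √n is O(√n)
D = 2n is O(n)
C = n² + n is O(n²)
A = n⁴ is O(n⁴)

Therefore, the order from slowest to fastest is: E < B < D < C < A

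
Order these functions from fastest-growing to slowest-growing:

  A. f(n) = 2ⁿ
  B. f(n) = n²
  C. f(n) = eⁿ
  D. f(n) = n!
D > C > A > B

Comparing growth rates:
D = n! is O(n!)
C = eⁿ is O(eⁿ)
A = 2ⁿ is O(2ⁿ)
B = n² is O(n²)

Therefore, the order from fastest to slowest is: D > C > A > B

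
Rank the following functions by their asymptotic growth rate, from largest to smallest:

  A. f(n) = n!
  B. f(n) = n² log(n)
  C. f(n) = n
A > B > C

Comparing growth rates:
A = n! is O(n!)
B = n² log(n) is O(n² log n)
C = n is O(n)

Therefore, the order from fastest to slowest is: A > B > C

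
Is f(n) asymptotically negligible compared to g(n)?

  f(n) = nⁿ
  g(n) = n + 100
False

f(n) = nⁿ is O(nⁿ), and g(n) = n + 100 is O(n).
Since O(nⁿ) grows faster than or equal to O(n), f(n) = o(g(n)) is false.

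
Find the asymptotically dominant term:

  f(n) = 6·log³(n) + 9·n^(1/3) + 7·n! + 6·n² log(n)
7·n!

Looking at each term:
  - 6·log³(n) is O(log³ n)
  - 9·n^(1/3) is O(n^(1/3))
  - 7·n! is O(n!)
  - 6·n² log(n) is O(n² log n)

The term 7·n! (O(n!)) grows fastest and dominates all others.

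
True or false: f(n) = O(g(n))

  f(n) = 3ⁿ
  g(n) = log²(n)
False

f(n) = 3ⁿ is O(3ⁿ), and g(n) = log²(n) is O(log² n).
Since O(3ⁿ) grows faster than O(log² n), f(n) = O(g(n)) is false.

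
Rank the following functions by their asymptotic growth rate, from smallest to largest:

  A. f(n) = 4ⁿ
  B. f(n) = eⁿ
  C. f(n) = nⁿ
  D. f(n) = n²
D < B < A < C

Comparing growth rates:
D = n² is O(n²)
B = eⁿ is O(eⁿ)
A = 4ⁿ is O(4ⁿ)
C = nⁿ is O(nⁿ)

Therefore, the order from slowest to fastest is: D < B < A < C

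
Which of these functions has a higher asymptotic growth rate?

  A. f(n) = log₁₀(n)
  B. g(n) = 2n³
B

f(n) = log₁₀(n) is O(log n), while g(n) = 2n³ is O(n³).
Since O(n³) grows faster than O(log n), g(n) dominates.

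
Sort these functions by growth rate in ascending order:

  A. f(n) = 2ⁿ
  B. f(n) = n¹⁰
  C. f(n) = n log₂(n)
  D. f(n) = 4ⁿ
C < B < A < D

Comparing growth rates:
C = n log₂(n) is O(n log n)
B = n¹⁰ is O(n¹⁰)
A = 2ⁿ is O(2ⁿ)
D = 4ⁿ is O(4ⁿ)

Therefore, the order from slowest to fastest is: C < B < A < D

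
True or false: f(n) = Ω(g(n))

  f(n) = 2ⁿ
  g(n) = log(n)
True

f(n) = 2ⁿ is O(2ⁿ), and g(n) = log(n) is O(log n).
Since O(2ⁿ) grows at least as fast as O(log n), f(n) = Ω(g(n)) is true.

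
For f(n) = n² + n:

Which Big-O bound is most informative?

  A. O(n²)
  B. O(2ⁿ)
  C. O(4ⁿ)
A

f(n) = n² + n is O(n²).
All listed options are valid Big-O bounds (upper bounds),
but O(n²) is the tightest (smallest valid bound).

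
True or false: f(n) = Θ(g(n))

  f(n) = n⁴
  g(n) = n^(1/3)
False

f(n) = n⁴ is O(n⁴), and g(n) = n^(1/3) is O(n^(1/3)).
Since they have different growth rates, f(n) = Θ(g(n)) is false.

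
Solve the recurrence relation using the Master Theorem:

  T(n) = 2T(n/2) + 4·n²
Θ(n²)

Master Theorem: a = 2, b = 2, f(n) = 4·n².
Compute the critical exponent d = log₂(2) = 1.
Compare f(n) = Θ(n²) against n^d:
  k = 2 > d = 1, so f(n) = Ω(n^(d+ε)) — Case 3.
  Regularity: a·(n/b)^2/n^2 = a/b^2 = 2/4 < 1 ✓.
  The top-level work dominates: T(n) = Θ(f(n)) = Θ(n²).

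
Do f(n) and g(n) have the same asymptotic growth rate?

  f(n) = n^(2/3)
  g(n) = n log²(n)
False

f(n) = n^(2/3) is O(n^(2/3)), and g(n) = n log²(n) is O(n log² n).
Since they have different growth rates, f(n) = Θ(g(n)) is false.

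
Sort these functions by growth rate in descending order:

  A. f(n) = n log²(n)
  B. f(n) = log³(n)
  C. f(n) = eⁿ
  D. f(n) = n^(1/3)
C > A > D > B

Comparing growth rates:
C = eⁿ is O(eⁿ)
A = n log²(n) is O(n log² n)
D = n^(1/3) is O(n^(1/3))
B = log³(n) is O(log³ n)

Therefore, the order from fastest to slowest is: C > A > D > B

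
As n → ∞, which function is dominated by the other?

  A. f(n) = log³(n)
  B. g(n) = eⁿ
A

f(n) = log³(n) is O(log³ n), while g(n) = eⁿ is O(eⁿ).
Since O(log³ n) grows slower than O(eⁿ), f(n) is dominated.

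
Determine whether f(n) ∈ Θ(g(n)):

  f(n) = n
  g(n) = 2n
True

f(n) = n and g(n) = 2n are both O(n).
Since they have the same asymptotic growth rate, f(n) = Θ(g(n)) is true.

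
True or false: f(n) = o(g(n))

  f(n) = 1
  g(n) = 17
False

f(n) = 1 is O(1), and g(n) = 17 is O(1).
Since they have the same growth rate, f(n) = o(g(n)) is false.
(f = o(g) requires f to grow strictly slower, not equal.)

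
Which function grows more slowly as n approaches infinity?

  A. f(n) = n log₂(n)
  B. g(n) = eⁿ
A

f(n) = n log₂(n) is O(n log n), while g(n) = eⁿ is O(eⁿ).
Since O(n log n) grows slower than O(eⁿ), f(n) is dominated.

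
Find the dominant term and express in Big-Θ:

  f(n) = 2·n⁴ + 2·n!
Θ(n!)

Order the terms by growth rate: 2·n⁴ ≺ 2·n!.
The fastest-growing term 2·n! dominates as n → ∞; dropping its constant factor gives Θ(n!).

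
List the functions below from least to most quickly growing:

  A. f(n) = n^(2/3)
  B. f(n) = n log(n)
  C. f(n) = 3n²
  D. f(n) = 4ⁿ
A < B < C < D

Comparing growth rates:
A = n^(2/3) is O(n^(2/3))
B = n log(n) is O(n log n)
C = 3n² is O(n²)
D = 4ⁿ is O(4ⁿ)

Therefore, the order from slowest to fastest is: A < B < C < D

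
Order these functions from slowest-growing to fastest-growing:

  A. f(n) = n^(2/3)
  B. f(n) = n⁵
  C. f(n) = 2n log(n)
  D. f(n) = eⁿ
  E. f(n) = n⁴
A < C < E < B < D

Comparing growth rates:
A = n^(2/3) is O(n^(2/3))
C = 2n log(n) is O(n log n)
E = n⁴ is O(n⁴)
B = n⁵ is O(n⁵)
D = eⁿ is O(eⁿ)

Therefore, the order from slowest to fastest is: A < C < E < B < D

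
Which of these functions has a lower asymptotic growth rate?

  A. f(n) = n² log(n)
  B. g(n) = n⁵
A

f(n) = n² log(n) is O(n² log n), while g(n) = n⁵ is O(n⁵).
Since O(n² log n) grows slower than O(n⁵), f(n) is dominated.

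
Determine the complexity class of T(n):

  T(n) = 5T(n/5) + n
Θ(n log n)

Master Theorem: a = 5, b = 5, f(n) = n.
Compute the critical exponent d = log₅(5) = 1.
Compare f(n) = Θ(n) against n^d:
  k = 1 = d, so f(n) = Θ(n^d) — Case 2.
  Work is balanced across levels: T(n) = Θ(n^d log n) = Θ(n log n).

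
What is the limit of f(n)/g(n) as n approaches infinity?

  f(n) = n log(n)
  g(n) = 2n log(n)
1/2

Since n log(n) and 2n log(n) have the same growth rate (O(n log n)),
the ratio converges to a constant: 1/2.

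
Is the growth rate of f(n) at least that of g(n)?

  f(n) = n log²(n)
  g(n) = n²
False

f(n) = n log²(n) is O(n log² n), and g(n) = n² is O(n²).
Since O(n log² n) grows slower than O(n²), f(n) = Ω(g(n)) is false.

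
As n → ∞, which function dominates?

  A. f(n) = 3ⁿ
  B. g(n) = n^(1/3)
A

f(n) = 3ⁿ is O(3ⁿ), while g(n) = n^(1/3) is O(n^(1/3)).
Since O(3ⁿ) grows faster than O(n^(1/3)), f(n) dominates.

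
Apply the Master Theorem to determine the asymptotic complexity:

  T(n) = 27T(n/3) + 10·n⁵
Θ(n⁵)

Master Theorem: a = 27, b = 3, f(n) = 10·n⁵.
Compute the critical exponent d = log₃(27) = 3.
Compare f(n) = Θ(n⁵) against n^d:
  k = 5 > d = 3, so f(n) = Ω(n^(d+ε)) — Case 3.
  Regularity: a·(n/b)^5/n^5 = a/b^5 = 27/243 < 1 ✓.
  The top-level work dominates: T(n) = Θ(f(n)) = Θ(n⁵).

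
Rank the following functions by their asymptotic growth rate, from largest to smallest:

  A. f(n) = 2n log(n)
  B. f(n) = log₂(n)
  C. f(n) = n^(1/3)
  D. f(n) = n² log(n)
D > A > C > B

Comparing growth rates:
D = n² log(n) is O(n² log n)
A = 2n log(n) is O(n log n)
C = n^(1/3) is O(n^(1/3))
B = log₂(n) is O(log n)

Therefore, the order from fastest to slowest is: D > A > C > B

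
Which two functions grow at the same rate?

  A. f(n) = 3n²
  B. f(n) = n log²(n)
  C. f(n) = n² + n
A and C

Examining each function:
  A. 3n² is O(n²)
  B. n log²(n) is O(n log² n)
  C. n² + n is O(n²)

Functions A and C both have the same complexity class.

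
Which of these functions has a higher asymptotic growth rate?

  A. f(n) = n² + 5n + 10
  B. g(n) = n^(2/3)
A

f(n) = n² + 5n + 10 is O(n²), while g(n) = n^(2/3) is O(n^(2/3)).
Since O(n²) grows faster than O(n^(2/3)), f(n) dominates.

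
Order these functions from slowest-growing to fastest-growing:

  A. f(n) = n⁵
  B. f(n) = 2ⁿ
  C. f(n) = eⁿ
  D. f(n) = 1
D < A < B < C

Comparing growth rates:
D = 1 is O(1)
A = n⁵ is O(n⁵)
B = 2ⁿ is O(2ⁿ)
C = eⁿ is O(eⁿ)

Therefore, the order from slowest to fastest is: D < A < B < C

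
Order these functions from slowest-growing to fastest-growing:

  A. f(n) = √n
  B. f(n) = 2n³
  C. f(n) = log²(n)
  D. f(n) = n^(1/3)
C < D < A < B

Comparing growth rates:
C = log²(n) is O(log² n)
D = n^(1/3) is O(n^(1/3))
A = √n is O(√n)
B = 2n³ is O(n³)

Therefore, the order from slowest to fastest is: C < D < A < B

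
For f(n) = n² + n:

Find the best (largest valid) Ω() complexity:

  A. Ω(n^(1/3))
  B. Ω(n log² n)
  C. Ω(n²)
C

f(n) = n² + n is Ω(n²).
All listed options are valid Big-Ω bounds (lower bounds),
but Ω(n²) is the tightest (largest valid bound).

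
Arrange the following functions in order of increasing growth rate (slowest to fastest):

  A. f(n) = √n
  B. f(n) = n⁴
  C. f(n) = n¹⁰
A < B < C

Comparing growth rates:
A = √n is O(√n)
B = n⁴ is O(n⁴)
C = n¹⁰ is O(n¹⁰)

Therefore, the order from slowest to fastest is: A < B < C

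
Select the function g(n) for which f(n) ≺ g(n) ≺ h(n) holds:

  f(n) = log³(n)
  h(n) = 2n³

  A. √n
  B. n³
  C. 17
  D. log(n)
A

We need g(n) with log³(n) = o(g(n)) and g(n) = o(2n³), i.e. O(log³ n) ≺ g ≺ O(n³).
Check each option:
  A. √n — O(√n) is strictly between O(log³ n) and O(n³) ✓
  B. n³ — O(n³) does not grow strictly slower than h(n)
  C. 17 — O(1) does not grow strictly faster than f(n)
  D. log(n) — O(log n) does not grow strictly faster than f(n)

Only option A (√n) lies strictly between.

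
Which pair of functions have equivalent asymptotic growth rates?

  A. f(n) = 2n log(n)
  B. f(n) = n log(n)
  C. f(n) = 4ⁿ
A and B

Examining each function:
  A. 2n log(n) is O(n log n)
  B. n log(n) is O(n log n)
  C. 4ⁿ is O(4ⁿ)

Functions A and B both have the same complexity class.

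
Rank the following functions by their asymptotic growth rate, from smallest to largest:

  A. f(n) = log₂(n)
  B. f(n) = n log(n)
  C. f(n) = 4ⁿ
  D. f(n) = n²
A < B < D < C

Comparing growth rates:
A = log₂(n) is O(log n)
B = n log(n) is O(n log n)
D = n² is O(n²)
C = 4ⁿ is O(4ⁿ)

Therefore, the order from slowest to fastest is: A < B < D < C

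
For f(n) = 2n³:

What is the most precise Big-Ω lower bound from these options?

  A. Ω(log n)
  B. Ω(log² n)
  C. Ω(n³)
C

f(n) = 2n³ is Ω(n³).
All listed options are valid Big-Ω bounds (lower bounds),
but Ω(n³) is the tightest (largest valid bound).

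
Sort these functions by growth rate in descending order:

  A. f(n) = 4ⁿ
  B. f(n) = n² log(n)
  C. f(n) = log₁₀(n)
A > B > C

Comparing growth rates:
A = 4ⁿ is O(4ⁿ)
B = n² log(n) is O(n² log n)
C = log₁₀(n) is O(log n)

Therefore, the order from fastest to slowest is: A > B > C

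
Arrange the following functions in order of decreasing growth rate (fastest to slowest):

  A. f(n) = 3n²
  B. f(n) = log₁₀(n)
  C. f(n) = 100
A > B > C

Comparing growth rates:
A = 3n² is O(n²)
B = log₁₀(n) is O(log n)
C = 100 is O(1)

Therefore, the order from fastest to slowest is: A > B > C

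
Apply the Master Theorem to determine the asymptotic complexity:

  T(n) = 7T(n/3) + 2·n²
Θ(n²)

Master Theorem: a = 7, b = 3, f(n) = 2·n².
Compute the critical exponent d = log₃(7) = 1.771.
Compare f(n) = Θ(n²) against n^d:
  k = 2 > d = 1.771, so f(n) = Ω(n^(d+ε)) — Case 3.
  Regularity: a·(n/b)^2/n^2 = a/b^2 = 7/9 < 1 ✓.
  The top-level work dominates: T(n) = Θ(f(n)) = Θ(n²).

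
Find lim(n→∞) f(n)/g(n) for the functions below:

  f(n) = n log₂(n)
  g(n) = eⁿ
0

Since n log₂(n) (O(n log n)) grows slower than eⁿ (O(eⁿ)),
the ratio f(n)/g(n) → 0 as n → ∞.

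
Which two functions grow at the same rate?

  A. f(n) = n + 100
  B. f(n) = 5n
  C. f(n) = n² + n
A and B

Examining each function:
  A. n + 100 is O(n)
  B. 5n is O(n)
  C. n² + n is O(n²)

Functions A and B both have the same complexity class.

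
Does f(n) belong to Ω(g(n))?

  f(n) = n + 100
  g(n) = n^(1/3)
True

f(n) = n + 100 is O(n), and g(n) = n^(1/3) is O(n^(1/3)).
Since O(n) grows at least as fast as O(n^(1/3)), f(n) = Ω(g(n)) is true.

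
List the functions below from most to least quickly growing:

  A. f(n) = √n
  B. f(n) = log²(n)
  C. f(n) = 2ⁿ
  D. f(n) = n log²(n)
C > D > A > B

Comparing growth rates:
C = 2ⁿ is O(2ⁿ)
D = n log²(n) is O(n log² n)
A = √n is O(√n)
B = log²(n) is O(log² n)

Therefore, the order from fastest to slowest is: C > D > A > B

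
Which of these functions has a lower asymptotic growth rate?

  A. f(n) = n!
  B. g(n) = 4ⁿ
B

f(n) = n! is O(n!), while g(n) = 4ⁿ is O(4ⁿ).
Since O(4ⁿ) grows slower than O(n!), g(n) is dominated.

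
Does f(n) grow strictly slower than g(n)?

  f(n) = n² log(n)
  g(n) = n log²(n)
False

f(n) = n² log(n) is O(n² log n), and g(n) = n log²(n) is O(n log² n).
Since O(n² log n) grows faster than or equal to O(n log² n), f(n) = o(g(n)) is false.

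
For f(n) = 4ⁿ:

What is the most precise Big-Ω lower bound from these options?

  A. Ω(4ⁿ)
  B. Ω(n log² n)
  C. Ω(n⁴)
A

f(n) = 4ⁿ is Ω(4ⁿ).
All listed options are valid Big-Ω bounds (lower bounds),
but Ω(4ⁿ) is the tightest (largest valid bound).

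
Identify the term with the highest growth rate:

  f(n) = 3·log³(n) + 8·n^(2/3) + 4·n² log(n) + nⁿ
nⁿ

Looking at each term:
  - 3·log³(n) is O(log³ n)
  - 8·n^(2/3) is O(n^(2/3))
  - 4·n² log(n) is O(n² log n)
  - nⁿ is O(nⁿ)

The term nⁿ (O(nⁿ)) grows fastest and dominates all others.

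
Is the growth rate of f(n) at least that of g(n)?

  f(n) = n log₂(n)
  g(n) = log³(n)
True

f(n) = n log₂(n) is O(n log n), and g(n) = log³(n) is O(log³ n).
Since O(n log n) grows at least as fast as O(log³ n), f(n) = Ω(g(n)) is true.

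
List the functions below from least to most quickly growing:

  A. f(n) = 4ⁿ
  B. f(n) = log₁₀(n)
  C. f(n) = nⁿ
B < A < C

Comparing growth rates:
B = log₁₀(n) is O(log n)
A = 4ⁿ is O(4ⁿ)
C = nⁿ is O(nⁿ)

Therefore, the order from slowest to fastest is: B < A < C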